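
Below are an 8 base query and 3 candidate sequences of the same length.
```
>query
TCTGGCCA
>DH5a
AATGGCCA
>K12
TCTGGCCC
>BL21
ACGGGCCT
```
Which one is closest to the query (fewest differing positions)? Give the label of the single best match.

K12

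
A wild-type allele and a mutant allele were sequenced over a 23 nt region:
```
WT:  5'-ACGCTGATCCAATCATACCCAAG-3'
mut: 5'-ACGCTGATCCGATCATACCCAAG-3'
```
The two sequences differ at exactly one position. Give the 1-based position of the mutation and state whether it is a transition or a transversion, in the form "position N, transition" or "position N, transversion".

The sequences differ only at position 11: A→G (purine→purine), a transition.

position 11, transition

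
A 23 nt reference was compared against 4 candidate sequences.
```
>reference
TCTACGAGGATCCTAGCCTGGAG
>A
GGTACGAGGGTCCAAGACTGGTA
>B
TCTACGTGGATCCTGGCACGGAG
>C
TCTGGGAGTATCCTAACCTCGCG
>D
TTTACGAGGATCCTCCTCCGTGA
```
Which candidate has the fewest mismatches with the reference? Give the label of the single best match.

B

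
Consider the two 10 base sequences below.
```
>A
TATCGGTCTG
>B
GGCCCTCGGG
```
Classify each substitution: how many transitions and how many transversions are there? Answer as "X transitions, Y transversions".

3 transitions, 5 transversions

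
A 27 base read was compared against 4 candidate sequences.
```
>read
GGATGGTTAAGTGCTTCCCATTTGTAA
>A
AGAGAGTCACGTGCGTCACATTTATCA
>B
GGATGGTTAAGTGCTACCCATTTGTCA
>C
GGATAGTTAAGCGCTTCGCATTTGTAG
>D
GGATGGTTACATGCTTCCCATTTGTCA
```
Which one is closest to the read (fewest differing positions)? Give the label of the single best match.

B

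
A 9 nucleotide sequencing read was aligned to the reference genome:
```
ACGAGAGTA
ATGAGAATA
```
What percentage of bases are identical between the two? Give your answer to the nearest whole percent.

78%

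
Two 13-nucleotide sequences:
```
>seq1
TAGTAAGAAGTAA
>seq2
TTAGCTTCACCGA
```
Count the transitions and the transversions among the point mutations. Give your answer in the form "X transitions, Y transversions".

Mismatches (1-based):
base 2: A→T (purine→pyrimidine, transversion)
base 3: G→A (purine→purine, transition)
base 4: T→G (pyrimidine→purine, transversion)
base 5: A→C (purine→pyrimidine, transversion)
base 6: A→T (purine→pyrimidine, transversion)
base 7: G→T (purine→pyrimidine, transversion)
base 8: A→C (purine→pyrimidine, transversion)
base 10: G→C (purine→pyrimidine, transversion)
base 11: T→C (pyrimidine→pyrimidine, transition)
base 12: A→G (purine→purine, transition)

3 transitions, 7 transversions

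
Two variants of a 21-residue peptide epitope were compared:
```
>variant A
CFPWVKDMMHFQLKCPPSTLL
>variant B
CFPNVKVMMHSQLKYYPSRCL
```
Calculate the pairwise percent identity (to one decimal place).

Mismatches at positions 4, 7, 11, 15, 16, 19, 20 (1-based): 7 of 21.
Identical positions: 14/21 = 66.67% → 66.7%.

66.7%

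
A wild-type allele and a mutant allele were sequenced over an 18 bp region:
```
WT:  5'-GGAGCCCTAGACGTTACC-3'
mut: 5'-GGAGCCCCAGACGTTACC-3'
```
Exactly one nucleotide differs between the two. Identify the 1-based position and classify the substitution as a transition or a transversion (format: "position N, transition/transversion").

position 8, transition

The sequences differ only at position 8: T→C (pyrimidine→pyrimidine), a transition.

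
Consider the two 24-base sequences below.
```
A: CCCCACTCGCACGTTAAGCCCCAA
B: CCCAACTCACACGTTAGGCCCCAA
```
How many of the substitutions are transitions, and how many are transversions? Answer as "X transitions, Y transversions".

Mismatches (1-based):
position 4: C→A (pyrimidine→purine, transversion)
position 9: G→A (purine→purine, transition)
position 17: A→G (purine→purine, transition)

2 transitions, 1 transversion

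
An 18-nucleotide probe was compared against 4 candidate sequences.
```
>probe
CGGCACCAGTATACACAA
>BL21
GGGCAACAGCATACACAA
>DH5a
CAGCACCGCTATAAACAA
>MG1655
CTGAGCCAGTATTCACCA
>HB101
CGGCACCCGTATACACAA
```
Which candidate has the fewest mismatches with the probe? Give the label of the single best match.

HB101

BL21 differs at 3 positions; DH5a differs at 4 positions; MG1655 differs at 5 positions; HB101 differs at 1 position. The closest is HB101.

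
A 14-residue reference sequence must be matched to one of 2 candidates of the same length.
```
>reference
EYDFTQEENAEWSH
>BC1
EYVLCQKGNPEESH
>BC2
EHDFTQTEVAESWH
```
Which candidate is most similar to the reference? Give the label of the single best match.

BC2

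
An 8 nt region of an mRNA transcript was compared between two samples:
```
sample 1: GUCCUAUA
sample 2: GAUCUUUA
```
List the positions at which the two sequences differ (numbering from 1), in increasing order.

2, 3, 6

Scanning 1-based: 2: U/A; 3: C/U; 6: A/U.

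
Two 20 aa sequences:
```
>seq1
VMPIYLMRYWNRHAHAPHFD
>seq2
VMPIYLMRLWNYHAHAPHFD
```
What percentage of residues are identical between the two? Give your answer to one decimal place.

2 positions differ (9, 12), so 18 of 20 match: 18/20 = 90%.

90.0%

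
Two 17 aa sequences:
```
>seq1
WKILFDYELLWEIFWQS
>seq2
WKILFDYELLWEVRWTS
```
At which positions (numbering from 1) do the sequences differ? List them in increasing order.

13, 14, 16

Scanning 1-based: 13: I/V; 14: F/R; 16: Q/T.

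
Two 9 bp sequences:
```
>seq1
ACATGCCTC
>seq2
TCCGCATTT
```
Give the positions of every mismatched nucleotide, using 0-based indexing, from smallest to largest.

0, 2, 3, 4, 5, 6, 8

Differences at position 0 (A→T), position 2 (A→C), position 3 (T→G), position 4 (G→C), position 5 (C→A), position 6 (C→T), position 8 (C→T).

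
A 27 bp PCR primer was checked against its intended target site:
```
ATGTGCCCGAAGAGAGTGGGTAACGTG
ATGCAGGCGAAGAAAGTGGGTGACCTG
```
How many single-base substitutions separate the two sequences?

The sequences differ at sites 4, 5, 6, 7, 14, 22, 25 (1-based) — 7 in total.

7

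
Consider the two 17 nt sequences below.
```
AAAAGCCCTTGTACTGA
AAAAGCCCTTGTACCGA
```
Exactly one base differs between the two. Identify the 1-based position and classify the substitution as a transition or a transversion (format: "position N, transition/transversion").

position 15, transition

The sequences differ only at position 15: T→C (pyrimidine→pyrimidine), a transition.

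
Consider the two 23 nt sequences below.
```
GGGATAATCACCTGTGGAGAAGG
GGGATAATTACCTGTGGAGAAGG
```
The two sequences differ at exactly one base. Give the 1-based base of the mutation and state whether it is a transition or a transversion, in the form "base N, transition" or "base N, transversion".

base 9, transition

The sequences differ only at base 9: C→T (pyrimidine→pyrimidine), a transition.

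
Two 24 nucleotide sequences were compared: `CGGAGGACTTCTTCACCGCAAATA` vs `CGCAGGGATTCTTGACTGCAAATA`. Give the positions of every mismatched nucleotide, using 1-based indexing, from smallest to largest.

Differences at position 3 (G→C), position 7 (A→G), position 8 (C→A), position 14 (C→G), position 17 (C→T).

3, 7, 8, 14, 17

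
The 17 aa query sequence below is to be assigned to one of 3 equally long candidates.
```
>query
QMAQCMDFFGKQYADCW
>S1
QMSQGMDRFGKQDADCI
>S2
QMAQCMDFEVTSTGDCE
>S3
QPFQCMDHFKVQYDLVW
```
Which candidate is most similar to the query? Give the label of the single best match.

S1

Hamming distances to query — S1: 5; S2: 7; S3: 8.
Smallest is S1 with 5 mismatches.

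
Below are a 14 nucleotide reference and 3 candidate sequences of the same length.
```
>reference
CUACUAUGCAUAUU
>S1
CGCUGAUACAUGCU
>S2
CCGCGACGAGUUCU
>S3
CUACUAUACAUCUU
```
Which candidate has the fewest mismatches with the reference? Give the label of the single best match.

Hamming distances to reference — S1: 7; S2: 8; S3: 2.
Smallest is S3 with 2 mismatches.

S3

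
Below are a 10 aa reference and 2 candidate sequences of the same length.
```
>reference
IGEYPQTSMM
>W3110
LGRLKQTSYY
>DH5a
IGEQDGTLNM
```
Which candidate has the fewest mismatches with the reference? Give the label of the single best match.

W3110 differs at 6 positions; DH5a differs at 5 positions. The closest is DH5a.

DH5a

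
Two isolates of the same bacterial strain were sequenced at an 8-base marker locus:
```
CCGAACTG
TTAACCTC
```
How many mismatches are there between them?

5

Mismatches (1-based): position 1: C→T; position 2: C→T; position 3: G→A; position 5: A→C; position 8: G→C.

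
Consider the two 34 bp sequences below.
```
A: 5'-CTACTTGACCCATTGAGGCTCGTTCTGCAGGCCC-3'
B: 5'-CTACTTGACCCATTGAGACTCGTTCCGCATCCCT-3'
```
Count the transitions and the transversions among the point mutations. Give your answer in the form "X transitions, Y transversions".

3 transitions, 2 transversions

Transitions (purine↔purine or pyrimidine↔pyrimidine): 18 G→A, 26 T→C, 34 C→T.
Transversions (purine↔pyrimidine): 30 G→T, 31 G→C.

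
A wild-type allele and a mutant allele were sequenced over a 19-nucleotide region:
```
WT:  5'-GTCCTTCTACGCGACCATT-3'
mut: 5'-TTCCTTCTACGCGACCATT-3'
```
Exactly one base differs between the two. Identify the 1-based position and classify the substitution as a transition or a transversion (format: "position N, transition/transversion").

Position 1 changes G→T. G is a purine and T is a pyrimidine, so this is a transversion.

position 1, transversion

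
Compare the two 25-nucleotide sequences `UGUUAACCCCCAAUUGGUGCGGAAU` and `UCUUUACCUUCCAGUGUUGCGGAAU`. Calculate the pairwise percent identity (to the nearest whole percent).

72%

Mismatches at positions 2, 5, 9, 10, 12, 14, 17 (1-based): 7 of 25.
Identical positions: 18/25 = 72% → 72%.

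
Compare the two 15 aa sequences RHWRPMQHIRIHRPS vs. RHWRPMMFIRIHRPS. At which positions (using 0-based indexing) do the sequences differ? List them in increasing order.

Differences at position 6 (Q→M), position 7 (H→F).

6, 7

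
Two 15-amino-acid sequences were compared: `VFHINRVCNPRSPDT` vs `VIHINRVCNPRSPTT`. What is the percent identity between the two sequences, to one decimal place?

86.7%

2 positions differ (2, 14), so 13 of 15 match: 13/15 = 86.67%.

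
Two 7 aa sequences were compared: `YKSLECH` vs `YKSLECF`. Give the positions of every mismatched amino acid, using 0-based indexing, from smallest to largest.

6

Differences at position 6 (H→F).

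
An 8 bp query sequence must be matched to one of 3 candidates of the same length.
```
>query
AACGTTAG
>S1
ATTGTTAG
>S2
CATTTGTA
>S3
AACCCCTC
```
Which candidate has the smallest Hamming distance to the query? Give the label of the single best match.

S1

Hamming distances to query — S1: 2; S2: 6; S3: 5.
Smallest is S1 with 2 mismatches.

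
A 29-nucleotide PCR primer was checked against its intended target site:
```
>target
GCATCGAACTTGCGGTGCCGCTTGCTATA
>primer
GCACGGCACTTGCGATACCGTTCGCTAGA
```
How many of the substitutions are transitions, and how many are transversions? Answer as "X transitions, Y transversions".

5 transitions, 3 transversions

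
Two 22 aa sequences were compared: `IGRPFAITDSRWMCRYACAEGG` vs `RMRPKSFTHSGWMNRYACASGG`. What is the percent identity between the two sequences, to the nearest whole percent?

Mismatches at positions 1, 2, 5, 6, 7, 9, 11, 14, 20 (1-based): 9 of 22.
Identical positions: 13/22 = 59.09% → 59%.

59%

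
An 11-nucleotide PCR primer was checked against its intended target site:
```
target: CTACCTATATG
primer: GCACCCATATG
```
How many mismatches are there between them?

3

The sequences differ at bases 1, 2, 6 (1-based) — 3 in total.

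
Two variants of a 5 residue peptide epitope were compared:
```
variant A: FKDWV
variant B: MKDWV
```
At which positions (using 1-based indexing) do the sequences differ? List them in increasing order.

Differences at position 1 (F→M).

1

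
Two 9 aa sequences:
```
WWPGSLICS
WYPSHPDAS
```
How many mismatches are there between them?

The sequences differ at residues 2, 4, 5, 6, 7, 8 (1-based) — 6 in total.

6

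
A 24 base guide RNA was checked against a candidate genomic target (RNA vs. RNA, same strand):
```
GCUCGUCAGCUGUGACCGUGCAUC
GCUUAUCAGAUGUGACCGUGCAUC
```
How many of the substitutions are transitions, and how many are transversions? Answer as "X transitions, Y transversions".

Mismatches (1-based):
site 4: C→U (pyrimidine→pyrimidine, transition)
site 5: G→A (purine→purine, transition)
site 10: C→A (pyrimidine→purine, transversion)

2 transitions, 1 transversion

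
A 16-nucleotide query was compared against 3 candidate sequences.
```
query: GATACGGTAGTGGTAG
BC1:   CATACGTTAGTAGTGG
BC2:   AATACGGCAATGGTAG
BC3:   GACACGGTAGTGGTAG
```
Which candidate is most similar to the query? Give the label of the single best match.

BC3

BC1 differs at 4 bases; BC2 differs at 3 bases; BC3 differs at 1 base. The closest is BC3.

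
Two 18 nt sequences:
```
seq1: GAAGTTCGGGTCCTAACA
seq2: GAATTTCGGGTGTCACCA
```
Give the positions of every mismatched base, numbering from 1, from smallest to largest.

Scanning 1-based: 4: G/T; 12: C/G; 13: C/T; 14: T/C; 16: A/C.

4, 12, 13, 14, 16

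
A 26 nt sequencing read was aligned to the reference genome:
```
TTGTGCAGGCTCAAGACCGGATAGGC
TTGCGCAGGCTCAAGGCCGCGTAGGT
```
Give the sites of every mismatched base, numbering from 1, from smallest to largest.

4, 16, 20, 21, 26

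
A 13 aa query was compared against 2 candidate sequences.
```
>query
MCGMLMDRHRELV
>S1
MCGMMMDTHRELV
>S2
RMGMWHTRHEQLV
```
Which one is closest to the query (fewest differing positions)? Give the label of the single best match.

S1 differs at 2 positions; S2 differs at 7 positions. The closest is S1.

S1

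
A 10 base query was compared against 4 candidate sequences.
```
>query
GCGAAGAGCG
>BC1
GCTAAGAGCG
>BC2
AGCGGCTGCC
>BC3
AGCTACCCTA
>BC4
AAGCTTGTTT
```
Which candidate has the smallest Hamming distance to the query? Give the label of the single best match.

BC1 differs at 1 site; BC2 differs at 8 sites; BC3 differs at 9 sites; BC4 differs at 9 sites. The closest is BC1.

BC1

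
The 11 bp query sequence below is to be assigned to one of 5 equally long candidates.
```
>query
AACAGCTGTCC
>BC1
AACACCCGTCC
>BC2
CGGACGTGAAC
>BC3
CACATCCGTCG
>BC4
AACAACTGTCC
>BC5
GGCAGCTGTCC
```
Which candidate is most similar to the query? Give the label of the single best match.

BC4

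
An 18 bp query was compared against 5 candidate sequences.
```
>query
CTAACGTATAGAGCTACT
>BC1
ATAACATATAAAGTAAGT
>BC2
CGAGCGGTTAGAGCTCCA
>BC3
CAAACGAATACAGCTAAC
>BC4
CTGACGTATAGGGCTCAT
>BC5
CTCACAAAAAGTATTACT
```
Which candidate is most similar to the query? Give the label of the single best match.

BC4

BC1 differs at 6 bases; BC2 differs at 6 bases; BC3 differs at 5 bases; BC4 differs at 4 bases; BC5 differs at 7 bases. The closest is BC4.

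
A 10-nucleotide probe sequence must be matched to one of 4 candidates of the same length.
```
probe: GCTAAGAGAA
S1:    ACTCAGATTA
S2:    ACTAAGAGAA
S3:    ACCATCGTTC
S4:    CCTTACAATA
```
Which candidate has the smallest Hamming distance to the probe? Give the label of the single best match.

S2

S1 differs at 4 positions; S2 differs at 1 position; S3 differs at 8 positions; S4 differs at 5 positions. The closest is S2.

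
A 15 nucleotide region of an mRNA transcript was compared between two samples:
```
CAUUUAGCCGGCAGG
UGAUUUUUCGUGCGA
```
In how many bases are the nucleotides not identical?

The sequences differ at bases 1, 2, 3, 6, 7, 8, 11, 12, 13, 15 (1-based) — 10 in total.

10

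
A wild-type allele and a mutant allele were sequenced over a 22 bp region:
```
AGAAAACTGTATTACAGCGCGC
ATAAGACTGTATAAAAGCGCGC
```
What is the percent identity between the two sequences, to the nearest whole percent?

Mismatches at positions 2, 5, 13, 15 (1-based): 4 of 22.
Identical positions: 18/22 = 81.82% → 82%.

82%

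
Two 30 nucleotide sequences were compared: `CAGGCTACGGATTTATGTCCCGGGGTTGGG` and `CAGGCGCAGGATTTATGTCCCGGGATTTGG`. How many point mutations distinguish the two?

The sequences differ at sites 6, 7, 8, 25, 28 (1-based) — 5 in total.

5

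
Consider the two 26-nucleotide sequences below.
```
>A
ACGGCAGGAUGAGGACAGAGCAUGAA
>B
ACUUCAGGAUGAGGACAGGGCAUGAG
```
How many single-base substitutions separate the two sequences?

Mismatches (1-based): position 3: G→U; position 4: G→U; position 19: A→G; position 26: A→G.

4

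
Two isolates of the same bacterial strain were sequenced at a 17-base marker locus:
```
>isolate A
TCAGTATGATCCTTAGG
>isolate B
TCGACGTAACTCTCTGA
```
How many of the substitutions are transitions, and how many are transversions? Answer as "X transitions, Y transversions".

Transitions (purine↔purine or pyrimidine↔pyrimidine): 3 A→G, 4 G→A, 5 T→C, 6 A→G, 8 G→A, 10 T→C, 11 C→T, 14 T→C, 17 G→A.
Transversions (purine↔pyrimidine): 15 A→T.

9 transitions, 1 transversion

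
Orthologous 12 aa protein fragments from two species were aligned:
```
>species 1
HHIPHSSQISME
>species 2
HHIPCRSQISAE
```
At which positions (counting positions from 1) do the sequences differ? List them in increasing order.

5, 6, 11

Scanning 1-based: 5: H/C; 6: S/R; 11: M/A.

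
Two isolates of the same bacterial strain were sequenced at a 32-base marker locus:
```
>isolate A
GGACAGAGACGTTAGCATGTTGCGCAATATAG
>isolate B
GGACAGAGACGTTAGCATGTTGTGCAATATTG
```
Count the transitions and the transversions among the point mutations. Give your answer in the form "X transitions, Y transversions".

1 transition, 1 transversion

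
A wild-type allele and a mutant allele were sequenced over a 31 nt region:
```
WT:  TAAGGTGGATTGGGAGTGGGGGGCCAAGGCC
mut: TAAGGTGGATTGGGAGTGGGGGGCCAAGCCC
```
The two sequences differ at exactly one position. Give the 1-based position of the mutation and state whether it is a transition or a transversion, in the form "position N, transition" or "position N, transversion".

position 29, transversion

The sequences differ only at position 29: G→C (purine→pyrimidine), a transversion.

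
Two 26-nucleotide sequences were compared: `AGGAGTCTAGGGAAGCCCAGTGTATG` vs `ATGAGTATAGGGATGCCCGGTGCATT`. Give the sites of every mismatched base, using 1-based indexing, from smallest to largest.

Scanning 1-based: 2: G/T; 7: C/A; 14: A/T; 19: A/G; 23: T/C; 26: G/T.

2, 7, 14, 19, 23, 26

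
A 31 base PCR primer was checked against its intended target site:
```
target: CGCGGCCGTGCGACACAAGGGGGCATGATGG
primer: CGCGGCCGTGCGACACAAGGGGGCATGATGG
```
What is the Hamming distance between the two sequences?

The two sequences are identical at every position.

0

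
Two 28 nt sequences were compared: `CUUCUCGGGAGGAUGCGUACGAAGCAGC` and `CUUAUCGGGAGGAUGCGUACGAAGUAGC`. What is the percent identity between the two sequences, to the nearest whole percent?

Mismatches at positions 4, 25 (1-based): 2 of 28.
Identical positions: 26/28 = 92.86% → 93%.

93%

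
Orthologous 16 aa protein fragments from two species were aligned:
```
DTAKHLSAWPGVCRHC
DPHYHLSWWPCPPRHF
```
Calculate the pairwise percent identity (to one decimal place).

8 positions differ (2, 3, 4, 8, 11, 12, 13, 16), so 8 of 16 match: 8/16 = 50%.

50.0%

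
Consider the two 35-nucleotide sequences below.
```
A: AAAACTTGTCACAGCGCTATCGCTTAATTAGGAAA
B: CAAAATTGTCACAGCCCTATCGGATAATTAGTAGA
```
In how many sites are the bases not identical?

7

Mismatches (1-based): site 1: A→C; site 5: C→A; site 16: G→C; site 23: C→G; site 24: T→A; site 32: G→T; site 34: A→G.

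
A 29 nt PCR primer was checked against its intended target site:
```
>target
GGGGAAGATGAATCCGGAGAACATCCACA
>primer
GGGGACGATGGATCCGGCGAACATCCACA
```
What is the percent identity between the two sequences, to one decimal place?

89.7%

3 positions differ (6, 11, 18), so 26 of 29 match: 26/29 = 89.66%.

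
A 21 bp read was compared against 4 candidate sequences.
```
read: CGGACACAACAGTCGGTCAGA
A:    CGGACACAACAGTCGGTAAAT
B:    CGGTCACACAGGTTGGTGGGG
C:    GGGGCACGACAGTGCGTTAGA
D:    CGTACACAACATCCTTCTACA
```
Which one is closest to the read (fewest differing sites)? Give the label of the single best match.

A

A differs at 3 sites; B differs at 8 sites; C differs at 6 sites; D differs at 8 sites. The closest is A.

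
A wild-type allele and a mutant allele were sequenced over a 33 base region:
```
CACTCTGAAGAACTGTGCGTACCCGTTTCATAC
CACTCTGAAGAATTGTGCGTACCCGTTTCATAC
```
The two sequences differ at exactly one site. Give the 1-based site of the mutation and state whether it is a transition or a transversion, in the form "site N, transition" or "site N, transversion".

site 13, transition

Site 13 changes C→T. C is a pyrimidine and T is a pyrimidine, so this is a transition.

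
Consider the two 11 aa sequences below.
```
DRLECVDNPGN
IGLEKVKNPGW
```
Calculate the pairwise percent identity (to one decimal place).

5 positions differ (1, 2, 5, 7, 11), so 6 of 11 match: 6/11 = 54.55%.

54.5%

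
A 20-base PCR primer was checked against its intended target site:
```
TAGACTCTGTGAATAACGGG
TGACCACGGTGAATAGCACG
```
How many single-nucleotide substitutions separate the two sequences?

8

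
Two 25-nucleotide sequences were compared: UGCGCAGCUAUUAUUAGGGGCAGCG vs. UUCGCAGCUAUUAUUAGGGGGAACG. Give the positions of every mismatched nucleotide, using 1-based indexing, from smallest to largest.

Differences at position 2 (G→U), position 21 (C→G), position 23 (G→A).

2, 21, 23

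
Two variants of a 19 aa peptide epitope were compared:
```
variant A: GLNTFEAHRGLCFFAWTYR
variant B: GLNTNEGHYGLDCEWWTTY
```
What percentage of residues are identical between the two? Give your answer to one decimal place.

Mismatches at positions 5, 7, 9, 12, 13, 14, 15, 18, 19 (1-based): 9 of 19.
Identical positions: 10/19 = 52.63% → 52.6%.

52.6%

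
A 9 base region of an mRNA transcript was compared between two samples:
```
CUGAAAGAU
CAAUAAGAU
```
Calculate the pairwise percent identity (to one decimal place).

66.7%

3 positions differ (2, 3, 4), so 6 of 9 match: 6/9 = 66.67%.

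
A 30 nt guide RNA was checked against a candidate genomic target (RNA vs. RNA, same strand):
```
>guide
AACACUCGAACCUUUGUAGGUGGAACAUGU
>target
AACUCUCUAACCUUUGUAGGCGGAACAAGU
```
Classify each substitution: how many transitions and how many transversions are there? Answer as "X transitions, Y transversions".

Transitions (purine↔purine or pyrimidine↔pyrimidine): 21 U→C.
Transversions (purine↔pyrimidine): 4 A→U, 8 G→U, 28 U→A.

1 transition, 3 transversions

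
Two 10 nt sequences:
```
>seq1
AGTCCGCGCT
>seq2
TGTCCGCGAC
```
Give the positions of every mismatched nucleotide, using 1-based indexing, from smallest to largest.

Scanning 1-based: 1: A/T; 9: C/A; 10: T/C.

1, 9, 10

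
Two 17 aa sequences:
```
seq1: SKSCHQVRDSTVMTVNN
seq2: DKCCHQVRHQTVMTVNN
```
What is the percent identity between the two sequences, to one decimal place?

76.5%

Mismatches at positions 1, 3, 9, 10 (1-based): 4 of 17.
Identical positions: 13/17 = 76.47% → 76.5%.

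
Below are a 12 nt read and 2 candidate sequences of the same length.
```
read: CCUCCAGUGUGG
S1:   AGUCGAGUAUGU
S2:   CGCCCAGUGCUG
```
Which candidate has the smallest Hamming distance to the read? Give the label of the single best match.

S2

Hamming distances to read — S1: 5; S2: 4.
Smallest is S2 with 4 mismatches.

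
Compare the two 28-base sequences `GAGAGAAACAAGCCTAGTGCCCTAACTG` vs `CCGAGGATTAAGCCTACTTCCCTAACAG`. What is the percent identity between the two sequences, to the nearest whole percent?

71%

8 positions differ (1, 2, 6, 8, 9, 17, 19, 27), so 20 of 28 match: 20/28 = 71.43%.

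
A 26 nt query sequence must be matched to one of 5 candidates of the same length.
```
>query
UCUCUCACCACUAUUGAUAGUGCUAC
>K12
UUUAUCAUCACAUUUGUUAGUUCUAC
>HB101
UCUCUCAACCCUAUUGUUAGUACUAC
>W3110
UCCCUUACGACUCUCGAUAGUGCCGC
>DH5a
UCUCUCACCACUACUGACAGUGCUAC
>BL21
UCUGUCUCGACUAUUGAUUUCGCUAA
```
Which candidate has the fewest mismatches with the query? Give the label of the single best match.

K12 differs at 7 positions; HB101 differs at 4 positions; W3110 differs at 7 positions; DH5a differs at 2 positions; BL21 differs at 7 positions. The closest is DH5a.

DH5a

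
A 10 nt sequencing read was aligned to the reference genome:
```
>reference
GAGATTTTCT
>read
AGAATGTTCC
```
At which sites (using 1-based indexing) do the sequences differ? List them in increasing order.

1, 2, 3, 6, 10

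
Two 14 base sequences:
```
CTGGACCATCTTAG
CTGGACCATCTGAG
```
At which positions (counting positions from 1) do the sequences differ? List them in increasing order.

12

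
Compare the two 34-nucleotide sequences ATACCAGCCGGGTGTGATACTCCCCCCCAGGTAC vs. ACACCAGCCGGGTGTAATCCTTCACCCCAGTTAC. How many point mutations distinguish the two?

6

Comparing position by position, 6 positions differ: 2 (T/C), 16 (G/A), 19 (A/C), 22 (C/T), 24 (C/A), 31 (G/T).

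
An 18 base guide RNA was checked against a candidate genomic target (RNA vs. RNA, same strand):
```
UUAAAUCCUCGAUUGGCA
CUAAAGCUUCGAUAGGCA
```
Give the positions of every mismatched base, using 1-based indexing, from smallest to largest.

Scanning 1-based: 1: U/C; 6: U/G; 8: C/U; 14: U/A.

1, 6, 8, 14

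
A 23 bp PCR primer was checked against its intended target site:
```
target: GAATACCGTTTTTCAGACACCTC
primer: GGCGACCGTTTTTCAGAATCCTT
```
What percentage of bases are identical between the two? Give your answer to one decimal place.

6 positions differ (2, 3, 4, 18, 19, 23), so 17 of 23 match: 17/23 = 73.91%.

73.9%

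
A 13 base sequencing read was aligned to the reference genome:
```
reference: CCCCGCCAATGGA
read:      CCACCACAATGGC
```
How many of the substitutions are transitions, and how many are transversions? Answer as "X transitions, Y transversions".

0 transitions, 4 transversions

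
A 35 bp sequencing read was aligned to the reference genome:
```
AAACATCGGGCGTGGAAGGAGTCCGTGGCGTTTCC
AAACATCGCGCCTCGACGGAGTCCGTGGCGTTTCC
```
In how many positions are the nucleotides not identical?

4

The sequences differ at positions 9, 12, 14, 17 (1-based) — 4 in total.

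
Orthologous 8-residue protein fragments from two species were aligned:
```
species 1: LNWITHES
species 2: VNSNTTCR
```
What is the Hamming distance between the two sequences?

6

Mismatches (1-based): residue 1: L→V; residue 3: W→S; residue 4: I→N; residue 6: H→T; residue 7: E→C; residue 8: S→R.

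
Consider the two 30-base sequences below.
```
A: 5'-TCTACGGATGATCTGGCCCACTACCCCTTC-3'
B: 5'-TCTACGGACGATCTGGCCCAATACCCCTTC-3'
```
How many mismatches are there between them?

Comparing position by position, 2 sites differ: 9 (T/C), 21 (C/A).

2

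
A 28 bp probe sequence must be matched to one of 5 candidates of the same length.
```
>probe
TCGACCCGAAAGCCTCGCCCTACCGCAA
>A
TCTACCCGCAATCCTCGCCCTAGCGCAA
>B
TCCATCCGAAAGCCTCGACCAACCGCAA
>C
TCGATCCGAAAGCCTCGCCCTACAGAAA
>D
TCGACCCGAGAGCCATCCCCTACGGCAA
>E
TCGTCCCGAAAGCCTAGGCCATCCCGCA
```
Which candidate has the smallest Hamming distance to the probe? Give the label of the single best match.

C

Hamming distances to probe — A: 4; B: 4; C: 3; D: 5; E: 8.
Smallest is C with 3 mismatches.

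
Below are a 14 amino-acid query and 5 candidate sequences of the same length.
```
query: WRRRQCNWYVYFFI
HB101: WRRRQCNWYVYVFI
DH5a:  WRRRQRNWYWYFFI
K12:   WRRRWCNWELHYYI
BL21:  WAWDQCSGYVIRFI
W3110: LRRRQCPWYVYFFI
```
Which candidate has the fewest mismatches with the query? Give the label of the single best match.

HB101 differs at 1 position; DH5a differs at 2 positions; K12 differs at 6 positions; BL21 differs at 7 positions; W3110 differs at 2 positions. The closest is HB101.

HB101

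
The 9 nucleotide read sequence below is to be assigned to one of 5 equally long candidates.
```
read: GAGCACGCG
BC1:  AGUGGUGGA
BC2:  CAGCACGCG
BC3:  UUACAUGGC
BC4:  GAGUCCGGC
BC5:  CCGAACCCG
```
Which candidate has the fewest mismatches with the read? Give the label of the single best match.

BC1 differs at 8 positions; BC2 differs at 1 position; BC3 differs at 6 positions; BC4 differs at 4 positions; BC5 differs at 4 positions. The closest is BC2.

BC2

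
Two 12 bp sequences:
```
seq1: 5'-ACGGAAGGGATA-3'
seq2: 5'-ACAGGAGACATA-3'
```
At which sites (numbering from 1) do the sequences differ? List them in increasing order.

3, 5, 8, 9

Differences at site 3 (G→A), site 5 (A→G), site 8 (G→A), site 9 (G→C).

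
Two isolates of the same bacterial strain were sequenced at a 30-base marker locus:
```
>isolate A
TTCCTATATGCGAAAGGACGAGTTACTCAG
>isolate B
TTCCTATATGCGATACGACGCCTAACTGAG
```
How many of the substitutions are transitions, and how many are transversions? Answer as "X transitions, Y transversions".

0 transitions, 6 transversions

Transitions (purine↔purine or pyrimidine↔pyrimidine): none.
Transversions (purine↔pyrimidine): 14 A→T, 16 G→C, 21 A→C, 22 G→C, 24 T→A, 28 C→G.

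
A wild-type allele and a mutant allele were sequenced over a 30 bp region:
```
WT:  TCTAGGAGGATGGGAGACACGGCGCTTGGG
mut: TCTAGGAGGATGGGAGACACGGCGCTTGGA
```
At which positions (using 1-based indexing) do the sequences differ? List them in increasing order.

Differences at position 30 (G→A).

30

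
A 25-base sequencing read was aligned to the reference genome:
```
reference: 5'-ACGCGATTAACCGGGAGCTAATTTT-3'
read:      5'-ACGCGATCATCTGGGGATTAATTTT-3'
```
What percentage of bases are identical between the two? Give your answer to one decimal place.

76.0%

Mismatches at positions 8, 10, 12, 16, 17, 18 (1-based): 6 of 25.
Identical positions: 19/25 = 76% → 76.0%.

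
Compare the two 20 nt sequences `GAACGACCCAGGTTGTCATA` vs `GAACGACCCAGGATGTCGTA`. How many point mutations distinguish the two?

The sequences differ at bases 13, 18 (1-based) — 2 in total.

2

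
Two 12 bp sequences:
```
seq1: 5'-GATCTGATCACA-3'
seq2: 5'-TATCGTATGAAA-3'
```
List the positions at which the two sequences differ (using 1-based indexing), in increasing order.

1, 5, 6, 9, 11

Differences at position 1 (G→T), position 5 (T→G), position 6 (G→T), position 9 (C→G), position 11 (C→A).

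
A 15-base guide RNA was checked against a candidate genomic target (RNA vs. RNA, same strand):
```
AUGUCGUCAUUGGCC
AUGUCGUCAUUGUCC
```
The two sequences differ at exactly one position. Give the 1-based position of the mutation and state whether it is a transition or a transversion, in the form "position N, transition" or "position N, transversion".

position 13, transversion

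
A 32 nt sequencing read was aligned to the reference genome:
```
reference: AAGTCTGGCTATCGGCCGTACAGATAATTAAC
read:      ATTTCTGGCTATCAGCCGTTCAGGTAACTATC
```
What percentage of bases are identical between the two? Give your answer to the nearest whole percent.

Mismatches at positions 2, 3, 14, 20, 24, 28, 31 (1-based): 7 of 32.
Identical positions: 25/32 = 78.12% → 78%.

78%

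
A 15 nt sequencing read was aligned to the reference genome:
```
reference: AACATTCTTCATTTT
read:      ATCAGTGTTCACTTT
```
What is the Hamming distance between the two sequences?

4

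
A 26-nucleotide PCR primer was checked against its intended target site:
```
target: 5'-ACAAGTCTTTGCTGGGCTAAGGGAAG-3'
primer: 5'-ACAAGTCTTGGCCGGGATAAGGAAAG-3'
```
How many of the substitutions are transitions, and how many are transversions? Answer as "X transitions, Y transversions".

2 transitions, 2 transversions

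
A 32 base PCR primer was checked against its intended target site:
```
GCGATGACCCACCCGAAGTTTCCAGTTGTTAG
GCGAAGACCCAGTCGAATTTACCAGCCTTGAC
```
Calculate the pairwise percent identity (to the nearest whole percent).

69%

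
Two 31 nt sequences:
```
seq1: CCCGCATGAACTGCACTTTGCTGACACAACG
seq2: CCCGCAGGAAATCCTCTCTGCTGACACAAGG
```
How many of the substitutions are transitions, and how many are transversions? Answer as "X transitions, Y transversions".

1 transition, 5 transversions

Transitions (purine↔purine or pyrimidine↔pyrimidine): 18 T→C.
Transversions (purine↔pyrimidine): 7 T→G, 11 C→A, 13 G→C, 15 A→T, 30 C→G.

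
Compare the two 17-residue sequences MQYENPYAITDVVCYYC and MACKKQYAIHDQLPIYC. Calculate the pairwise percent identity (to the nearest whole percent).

41%

Mismatches at positions 2, 3, 4, 5, 6, 10, 12, 13, 14, 15 (1-based): 10 of 17.
Identical positions: 7/17 = 41.18% → 41%.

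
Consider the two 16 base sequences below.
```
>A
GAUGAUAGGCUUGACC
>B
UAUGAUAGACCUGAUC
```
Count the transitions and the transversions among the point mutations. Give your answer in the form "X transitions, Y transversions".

Transitions (purine↔purine or pyrimidine↔pyrimidine): 9 G→A, 11 U→C, 15 C→U.
Transversions (purine↔pyrimidine): 1 G→U.

3 transitions, 1 transversion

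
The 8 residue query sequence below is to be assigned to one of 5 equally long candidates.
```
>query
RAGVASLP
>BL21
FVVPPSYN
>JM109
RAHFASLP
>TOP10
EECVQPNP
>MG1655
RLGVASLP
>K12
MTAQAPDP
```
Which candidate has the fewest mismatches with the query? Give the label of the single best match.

BL21 differs at 7 positions; JM109 differs at 2 positions; TOP10 differs at 6 positions; MG1655 differs at 1 position; K12 differs at 6 positions. The closest is MG1655.

MG1655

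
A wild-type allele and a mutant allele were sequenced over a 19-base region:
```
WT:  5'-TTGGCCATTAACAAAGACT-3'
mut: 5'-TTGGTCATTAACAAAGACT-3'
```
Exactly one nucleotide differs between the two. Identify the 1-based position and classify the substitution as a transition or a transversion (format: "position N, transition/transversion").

position 5, transition

Position 5 changes C→T. C is a pyrimidine and T is a pyrimidine, so this is a transition.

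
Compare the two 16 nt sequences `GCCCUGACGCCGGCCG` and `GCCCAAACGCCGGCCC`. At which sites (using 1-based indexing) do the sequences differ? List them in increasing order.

5, 6, 16

Scanning 1-based: 5: U/A; 6: G/A; 16: G/C.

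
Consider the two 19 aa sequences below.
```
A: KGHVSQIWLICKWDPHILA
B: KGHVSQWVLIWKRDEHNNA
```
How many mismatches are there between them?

7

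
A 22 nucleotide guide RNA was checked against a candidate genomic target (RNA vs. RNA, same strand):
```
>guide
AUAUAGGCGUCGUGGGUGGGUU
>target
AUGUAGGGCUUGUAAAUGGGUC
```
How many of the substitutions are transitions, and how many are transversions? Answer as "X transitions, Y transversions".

6 transitions, 2 transversions

Mismatches (1-based):
base 3: A→G (purine→purine, transition)
base 8: C→G (pyrimidine→purine, transversion)
base 9: G→C (purine→pyrimidine, transversion)
base 11: C→U (pyrimidine→pyrimidine, transition)
base 14: G→A (purine→purine, transition)
base 15: G→A (purine→purine, transition)
base 16: G→A (purine→purine, transition)
base 22: U→C (pyrimidine→pyrimidine, transition)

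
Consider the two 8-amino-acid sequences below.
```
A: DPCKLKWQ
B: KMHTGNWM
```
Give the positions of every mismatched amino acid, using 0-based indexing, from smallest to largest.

Differences at position 0 (D→K), position 1 (P→M), position 2 (C→H), position 3 (K→T), position 4 (L→G), position 5 (K→N), position 7 (Q→M).

0, 1, 2, 3, 4, 5, 7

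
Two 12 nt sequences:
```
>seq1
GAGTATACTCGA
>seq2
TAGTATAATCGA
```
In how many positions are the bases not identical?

Mismatches (1-based): position 1: G→T; position 8: C→A.

2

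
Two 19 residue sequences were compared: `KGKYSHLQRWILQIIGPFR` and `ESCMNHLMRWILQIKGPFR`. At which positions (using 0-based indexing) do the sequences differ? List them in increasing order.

Differences at position 0 (K→E), position 1 (G→S), position 2 (K→C), position 3 (Y→M), position 4 (S→N), position 7 (Q→M), position 14 (I→K).

0, 1, 2, 3, 4, 7, 14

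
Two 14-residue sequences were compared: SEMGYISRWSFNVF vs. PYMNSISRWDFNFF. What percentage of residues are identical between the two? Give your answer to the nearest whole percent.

57%

6 positions differ (1, 2, 4, 5, 10, 13), so 8 of 14 match: 8/14 = 57.14%.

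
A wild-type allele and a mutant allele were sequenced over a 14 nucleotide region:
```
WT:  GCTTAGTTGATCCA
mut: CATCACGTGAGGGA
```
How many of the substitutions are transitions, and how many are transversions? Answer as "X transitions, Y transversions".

Mismatches (1-based):
site 1: G→C (purine→pyrimidine, transversion)
site 2: C→A (pyrimidine→purine, transversion)
site 4: T→C (pyrimidine→pyrimidine, transition)
site 6: G→C (purine→pyrimidine, transversion)
site 7: T→G (pyrimidine→purine, transversion)
site 11: T→G (pyrimidine→purine, transversion)
site 12: C→G (pyrimidine→purine, transversion)
site 13: C→G (pyrimidine→purine, transversion)

1 transition, 7 transversions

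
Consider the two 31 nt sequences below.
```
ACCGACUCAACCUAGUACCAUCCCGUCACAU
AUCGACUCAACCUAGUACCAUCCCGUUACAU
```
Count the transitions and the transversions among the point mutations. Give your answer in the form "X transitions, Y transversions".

2 transitions, 0 transversions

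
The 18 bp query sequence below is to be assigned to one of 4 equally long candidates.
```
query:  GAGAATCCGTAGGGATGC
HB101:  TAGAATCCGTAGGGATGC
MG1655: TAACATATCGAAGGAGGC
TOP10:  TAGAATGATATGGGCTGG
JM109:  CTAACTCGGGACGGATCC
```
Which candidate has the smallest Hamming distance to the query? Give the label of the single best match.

HB101

Hamming distances to query — HB101: 1; MG1655: 9; TOP10: 8; JM109: 8.
Smallest is HB101 with 1 mismatch.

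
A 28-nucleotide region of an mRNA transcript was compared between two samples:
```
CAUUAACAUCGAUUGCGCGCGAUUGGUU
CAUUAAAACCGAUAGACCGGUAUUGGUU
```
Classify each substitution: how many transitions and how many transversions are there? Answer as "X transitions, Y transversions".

1 transition, 6 transversions

Transitions (purine↔purine or pyrimidine↔pyrimidine): 9 U→C.
Transversions (purine↔pyrimidine): 7 C→A, 14 U→A, 16 C→A, 17 G→C, 20 C→G, 21 G→U.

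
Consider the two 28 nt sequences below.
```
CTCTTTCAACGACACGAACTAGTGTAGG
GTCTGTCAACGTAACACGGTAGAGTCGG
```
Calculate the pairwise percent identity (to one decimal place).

64.3%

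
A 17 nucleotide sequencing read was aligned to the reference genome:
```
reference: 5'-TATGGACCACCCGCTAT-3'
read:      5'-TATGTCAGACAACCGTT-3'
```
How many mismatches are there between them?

Comparing position by position, 9 bases differ: 5 (G/T), 6 (A/C), 7 (C/A), 8 (C/G), 11 (C/A), 12 (C/A), 13 (G/C), 15 (T/G), 16 (A/T).

9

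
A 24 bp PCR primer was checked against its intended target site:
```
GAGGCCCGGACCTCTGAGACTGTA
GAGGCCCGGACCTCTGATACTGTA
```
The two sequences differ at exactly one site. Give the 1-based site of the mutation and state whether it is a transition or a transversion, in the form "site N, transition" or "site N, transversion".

The sequences differ only at site 18: G→T (purine→pyrimidine), a transversion.

site 18, transversion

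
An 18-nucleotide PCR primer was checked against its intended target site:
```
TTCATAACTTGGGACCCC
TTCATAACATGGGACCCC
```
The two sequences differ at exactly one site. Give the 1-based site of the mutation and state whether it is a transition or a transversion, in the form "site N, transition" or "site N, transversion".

site 9, transversion

The sequences differ only at site 9: T→A (pyrimidine→purine), a transversion.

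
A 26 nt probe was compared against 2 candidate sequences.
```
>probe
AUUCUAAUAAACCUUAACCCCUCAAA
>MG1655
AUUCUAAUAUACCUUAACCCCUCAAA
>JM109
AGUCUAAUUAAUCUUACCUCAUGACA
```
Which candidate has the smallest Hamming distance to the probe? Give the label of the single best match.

MG1655

Hamming distances to probe — MG1655: 1; JM109: 8.
Smallest is MG1655 with 1 mismatch.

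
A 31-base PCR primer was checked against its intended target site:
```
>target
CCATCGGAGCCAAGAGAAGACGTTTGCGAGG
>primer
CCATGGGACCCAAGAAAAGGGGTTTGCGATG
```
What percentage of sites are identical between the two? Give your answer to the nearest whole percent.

6 positions differ (5, 9, 16, 20, 21, 30), so 25 of 31 match: 25/31 = 80.65%.

81%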